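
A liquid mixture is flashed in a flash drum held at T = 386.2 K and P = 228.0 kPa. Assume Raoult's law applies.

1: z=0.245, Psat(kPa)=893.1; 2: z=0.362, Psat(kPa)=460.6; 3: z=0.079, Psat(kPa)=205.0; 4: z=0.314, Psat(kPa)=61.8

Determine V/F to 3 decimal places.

Raoult's law: Kᵢ = Pᵢˢᵃᵗ/P = Pᵢˢᵃᵗ/228.0.
  K_1 = 893.1/228.0 = 3.91711, K_2 = 460.6/228.0 = 2.02018, K_3 = 205.0/228.0 = 0.89912, K_4 = 61.8/228.0 = 0.27105
Iterate (Newton) starting at V/F = 0.5:
  V/F = 0.500: g = 0.1667, g' = -0.924 → V/F = 0.680
  V/F = 0.680: g = -0.0052, g' = -1.023 → V/F = 0.675
Converged at V/F = 0.675.

V/F = 0.675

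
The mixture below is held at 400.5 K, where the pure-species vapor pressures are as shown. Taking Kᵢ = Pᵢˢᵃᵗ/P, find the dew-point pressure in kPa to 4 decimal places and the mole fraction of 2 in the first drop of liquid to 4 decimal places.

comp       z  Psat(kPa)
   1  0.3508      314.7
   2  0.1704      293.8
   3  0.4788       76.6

At the dew point ψ → 1, so Σzᵢ/Kᵢ = 1 with Kᵢ = Pᵢˢᵃᵗ/P ⇒ 1/P = Σzᵢ/Pᵢˢᵃᵗ.
1/P = 0.3508/314.7 + 0.1704/293.8 + 0.4788/76.6 = 0.0079454 ⇒ P = 125.8598 kPa
xᵢ = zᵢP/Pᵢˢᵃᵗ ⇒ x_2 = 0.1704·125.8598/293.8 = 0.0730

Pdew = 125.8598 kPa, x_2 = 0.0730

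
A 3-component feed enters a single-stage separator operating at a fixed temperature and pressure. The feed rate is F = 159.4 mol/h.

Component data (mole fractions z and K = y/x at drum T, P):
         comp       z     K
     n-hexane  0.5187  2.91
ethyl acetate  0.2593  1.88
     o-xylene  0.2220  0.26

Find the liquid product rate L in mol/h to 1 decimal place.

L = 16.0 mol/h

Rachford–Rice: g(ψ) = Σ zᵢ(Kᵢ−1)/(1+ψ(Kᵢ−1)) = 0.
g(0) = ΣzᵢKᵢ − 1 = 1.0546 and g(1) = 1 − Σzᵢ/Kᵢ = -0.1700, so a root lies in (0, 1).
Iterate (Newton) starting at ψ = 0.32:
  ψ = 0.3200: g = 0.57769, g' = -1.0599 → ψ = 0.8650
  ψ = 0.8650: g = 0.04660, g' = -1.2725 → ψ = 0.9017
  ψ = 0.9017: g = -0.00250, g' = -1.4156 → ψ = 0.8999
Converged at ψ = 0.8999.
Then V = ψ·F = 0.8999·159.4 = 143.4 mol/h and L = F − V = 16.0 mol/h.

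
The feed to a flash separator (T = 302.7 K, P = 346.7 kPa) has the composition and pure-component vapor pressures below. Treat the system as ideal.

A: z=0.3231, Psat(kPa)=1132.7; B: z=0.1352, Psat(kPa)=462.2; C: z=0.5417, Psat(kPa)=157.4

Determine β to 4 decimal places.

Raoult's law: Kᵢ = Pᵢˢᵃᵗ/P = Pᵢˢᵃᵗ/346.7.
  K_A = 1132.7/346.7 = 3.267090, K_B = 462.2/346.7 = 1.333141, K_C = 157.4/346.7 = 0.453995
Let β = V/F and solve Σ zᵢ(Kᵢ−1)/(1+β(Kᵢ−1)) = 0.
Check two-phase: ΣzᵢKᵢ = 1.4818 > 1 and Σzᵢ/Kᵢ = 1.3935 > 1, so g(0) = 0.4818 > 0 and g(1) = -0.3935 < 0.
Newton–Raphson from β = 0.49:
  β = 0.4900: g = -0.01808, g' = -0.6848 → β = 0.4636
  β = 0.4636: g = 0.00014, g' = -0.6955 → β = 0.4638
Converged at β = 0.4638.

β = 0.4638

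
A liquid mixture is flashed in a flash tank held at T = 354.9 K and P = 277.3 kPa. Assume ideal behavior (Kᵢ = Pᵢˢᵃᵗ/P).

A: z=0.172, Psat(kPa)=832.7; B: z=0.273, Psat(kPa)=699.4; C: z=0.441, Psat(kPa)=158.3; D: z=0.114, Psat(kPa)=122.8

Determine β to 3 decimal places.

β = 0.643

Raoult's law: Kᵢ = Pᵢˢᵃᵗ/P = Pᵢˢᵃᵗ/277.3.
  K_A = 832.7/277.3 = 3.00288, K_B = 699.4/277.3 = 2.52218, K_C = 158.3/277.3 = 0.57086, K_D = 122.8/277.3 = 0.44284
Material balance + equilibrium reduce to Σ zᵢ(Kᵢ−1)/(1+β(Kᵢ−1)) = 0.
Feasibility: ΣzᵢKᵢ = 1.507, Σzᵢ/Kᵢ = 1.195 — both > 1, two phases present.
Iterate (Newton) starting at β = 0.5:
  β = 0.500: g = 0.0791, g' = -0.576 → β = 0.637
  β = 0.637: g = 0.0033, g' = -0.535 → β = 0.643
Converged at β = 0.643.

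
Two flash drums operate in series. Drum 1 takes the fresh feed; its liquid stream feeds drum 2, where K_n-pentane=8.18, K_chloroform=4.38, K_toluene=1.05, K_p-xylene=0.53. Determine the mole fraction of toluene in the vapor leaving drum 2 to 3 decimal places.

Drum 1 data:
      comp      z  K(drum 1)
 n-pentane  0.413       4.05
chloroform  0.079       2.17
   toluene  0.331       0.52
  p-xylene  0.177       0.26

y_toluene (drum 2) = 0.485

Drum 1:
Let ψ₁ = V/F and solve Σ zᵢ(Kᵢ−1)/(1+ψ₁(Kᵢ−1)) = 0.
g(0) = ΣzᵢKᵢ − 1 = 1.062 and g(1) = 1 − Σzᵢ/Kᵢ = -0.456, so a root lies in (0, 1).
Iterate (Newton) starting at ψ₁ = 0.58:
  ψ₁ = 0.580: g = 0.0603, g' = -0.983 → ψ₁ = 0.641
Converged at ψ₁ = 0.641.
Drum-1 compositions:
  n-pentane: x = 0.140, y = 0.566
  chloroform: x = 0.045, y = 0.098
  toluene: x = 0.478, y = 0.249
  p-xylene: x = 0.337, y = 0.088
Drum-2 feed = drum-1 liquid: z₂ = (0.1397, 0.0451, 0.4782, 0.3369).
Drum 2:
Newton iteration, ψ₂⁰ = 0.5:
  ψ₂ = 0.500: g = 0.0916, g' = -0.541 → ψ₂ = 0.669
  ψ₂ = 0.669: g = 0.0117, g' = -0.422 → ψ₂ = 0.697
Converged at ψ₂ = 0.697.
  n-pentane: x = 0.023, y = 0.190
  chloroform: x = 0.013, y = 0.059
  toluene: x = 0.462, y = 0.485
  p-xylene: x = 0.501, y = 0.266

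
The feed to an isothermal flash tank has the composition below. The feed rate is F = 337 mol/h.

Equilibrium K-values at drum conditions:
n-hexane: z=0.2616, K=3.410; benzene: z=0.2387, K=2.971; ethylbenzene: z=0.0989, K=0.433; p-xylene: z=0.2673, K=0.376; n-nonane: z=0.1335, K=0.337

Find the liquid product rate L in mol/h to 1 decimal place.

Rachford–Rice: g(ψ) = Σ zᵢ(Kᵢ−1)/(1+ψ(Kᵢ−1)) = 0.
Feasibility: ΣzᵢKᵢ = 1.7896, Σzᵢ/Kᵢ = 1.4925 — both > 1, two phases present.
Newton–Raphson from ψ = 0.42:
  ψ = 0.4200: g = 0.14841, g' = -1.0115 → ψ = 0.5667
  ψ = 0.5667: g = 0.00626, g' = -0.9471 → ψ = 0.5733
Converged at ψ = 0.5733.
Then V = ψ·F = 0.5733·337 = 193.2 mol/h and L = F − V = 143.8 mol/h.

L = 143.8 mol/h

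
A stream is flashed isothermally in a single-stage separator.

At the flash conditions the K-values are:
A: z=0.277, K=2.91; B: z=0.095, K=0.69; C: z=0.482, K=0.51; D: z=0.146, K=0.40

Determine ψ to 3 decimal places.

Rachford–Rice: g(ψ) = Σ zᵢ(Kᵢ−1)/(1+ψ(Kᵢ−1)) = 0.
g(0) = ΣzᵢKᵢ − 1 = 0.176 and g(1) = 1 − Σzᵢ/Kᵢ = -0.543, so a root lies in (0, 1).
Iterate (Newton) starting at ψ = 0.53:
  ψ = 0.530: g = -0.2198, g' = -0.587 → ψ = 0.155
  ψ = 0.155: g = 0.0248, g' = -0.810 → ψ = 0.186
  ψ = 0.186: g = 0.0007, g' = -0.767 → ψ = 0.187
Converged at ψ = 0.187.

ψ = 0.187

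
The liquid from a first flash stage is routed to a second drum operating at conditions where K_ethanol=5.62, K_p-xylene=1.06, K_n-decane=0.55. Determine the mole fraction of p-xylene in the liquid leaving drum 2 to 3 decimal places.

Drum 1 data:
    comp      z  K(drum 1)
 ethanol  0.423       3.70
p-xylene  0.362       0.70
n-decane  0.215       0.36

x_p-xylene (drum 2) = 0.447

Drum 1:
Newton–Raphson from ψ₁ = 0.62:
  ψ₁ = 0.620: g = 0.0656, g' = -0.722 → ψ₁ = 0.711
  ψ₁ = 0.711: g = 0.0008, g' = -0.711 → ψ₁ = 0.712
Converged at ψ₁ = 0.712.
Drum-1 compositions:
  ethanol: x = 0.145, y = 0.536
  p-xylene: x = 0.460, y = 0.322
  n-decane: x = 0.395, y = 0.142
Drum-2 feed = drum-1 liquid: z₂ = (0.1448, 0.4603, 0.3949).
Drum 2:
Rachford–Rice: g(ψ₂) = Σ zᵢ(Kᵢ−1)/(1+ψ₂(Kᵢ−1)) = 0.
g(0) = ΣzᵢKᵢ − 1 = 0.519 and g(1) = 1 − Σzᵢ/Kᵢ = -0.178, so a root lies in (0, 1).
Iterate (Newton) starting at ψ₂ = 0.62:
  ψ₂ = 0.620: g = -0.0468, g' = -0.362 → ψ₂ = 0.491
  ψ₂ = 0.491: g = 0.0034, g' = -0.423 → ψ₂ = 0.499
Converged at ψ₂ = 0.499.
  ethanol: x = 0.044, y = 0.246
  p-xylene: x = 0.447, y = 0.474
  n-decane: x = 0.509, y = 0.280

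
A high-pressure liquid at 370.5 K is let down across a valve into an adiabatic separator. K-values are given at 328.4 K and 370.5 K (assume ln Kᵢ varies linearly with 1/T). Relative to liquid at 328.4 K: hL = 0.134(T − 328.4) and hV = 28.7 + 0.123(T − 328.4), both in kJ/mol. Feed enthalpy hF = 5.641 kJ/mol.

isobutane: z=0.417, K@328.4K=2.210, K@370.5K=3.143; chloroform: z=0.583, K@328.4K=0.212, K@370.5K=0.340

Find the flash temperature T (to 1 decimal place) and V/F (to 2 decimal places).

T = 339.3 K, V/F = 0.15

Adiabatic flash: solve Rachford–Rice at each trial T, then check hF = ψ·hV(T) + (1−ψ)·hL(T).
  T = 328.4 K: K = (2.210, 0.212), RR gives ψ = 0.047, H_out = 1.360 kJ/mol
  T = 370.5 K: K = (3.143, 0.340), RR gives ψ = 0.360, H_out = 15.800 kJ/mol
  T = 349.4 K: K = (2.663, 0.272), RR gives ψ = 0.222, H_out = 9.142 kJ/mol
  T = 338.9 K: K = (2.433, 0.241), RR gives ψ = 0.143, H_out = 5.483 kJ/mol
  T = 344.1 K: K = (2.546, 0.256), RR gives ψ = 0.184, H_out = 7.339 kJ/mol
  T = 341.5 K: K = (2.489, 0.249), RR gives ψ = 0.163, H_out = 6.423 kJ/mol
  T = 340.2 K: K = (2.461, 0.245), RR gives ψ = 0.153, H_out = 5.956 kJ/mol
Linear interpolation between T = 338.9 (H_out = 5.483) and T = 340.2 (H_out = 5.956) on hF = 5.641 gives T ≈ 339.3 K, at which ψ = 0.15.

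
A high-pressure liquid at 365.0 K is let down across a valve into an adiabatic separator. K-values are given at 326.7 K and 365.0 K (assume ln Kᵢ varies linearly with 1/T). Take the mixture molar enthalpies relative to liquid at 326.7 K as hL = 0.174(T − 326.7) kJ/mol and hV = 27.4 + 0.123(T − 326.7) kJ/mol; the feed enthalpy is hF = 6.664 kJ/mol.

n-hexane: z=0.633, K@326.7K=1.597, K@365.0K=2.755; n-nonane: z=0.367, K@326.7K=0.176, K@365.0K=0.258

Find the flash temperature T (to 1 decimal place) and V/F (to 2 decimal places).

T = 329.6 K, V/F = 0.23

Adiabatic flash: solve Rachford–Rice at each trial T, then check hF = ψ·hV(T) + (1−ψ)·hL(T).
  T = 326.7 K: K = (1.597, 0.176), RR gives ψ = 0.153, H_out = 4.205 kJ/mol
  T = 365.0 K: K = (2.755, 0.258), RR gives ψ = 0.644, H_out = 23.051 kJ/mol
  T = 345.9 K: K = (2.131, 0.215), RR gives ψ = 0.482, H_out = 16.085 kJ/mol
  T = 336.3 K: K = (1.852, 0.195), RR gives ψ = 0.356, H_out = 11.252 kJ/mol
  T = 331.5 K: K = (1.722, 0.186), RR gives ψ = 0.269, H_out = 8.133 kJ/mol
  T = 329.1 K: K = (1.659, 0.181), RR gives ψ = 0.215, H_out = 6.295 kJ/mol
Linear interpolation between T = 329.1 (H_out = 6.295) and T = 331.5 (H_out = 8.133) on hF = 6.664 gives T ≈ 329.6 K, at which ψ = 0.23.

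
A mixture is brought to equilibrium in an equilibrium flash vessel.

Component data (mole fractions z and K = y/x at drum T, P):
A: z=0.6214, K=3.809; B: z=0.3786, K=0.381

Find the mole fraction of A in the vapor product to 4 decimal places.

Let β = V/F and solve Σ zᵢ(Kᵢ−1)/(1+β(Kᵢ−1)) = 0.
Feasibility: ΣzᵢKᵢ = 2.5112, Σzᵢ/Kᵢ = 1.1568 — both > 1, two phases present.
Binary case is linear: z₁(K₁−1)(1+β(K₂−1)) + z₂(K₂−1)(1+β(K₁−1)) = 0
⇒ β = [z₁(K₁−1)+z₂(K₂−1)] / [−(K₁−1)(K₂−1)] = 1.51116/1.73877 = 0.8691
Compositions from xᵢ = zᵢ/(1+β(Kᵢ−1)), yᵢ = Kᵢxᵢ:
  A: x = 0.1806, y = 0.6878
  B: x = 0.8194, y = 0.3122

y_A = 0.6878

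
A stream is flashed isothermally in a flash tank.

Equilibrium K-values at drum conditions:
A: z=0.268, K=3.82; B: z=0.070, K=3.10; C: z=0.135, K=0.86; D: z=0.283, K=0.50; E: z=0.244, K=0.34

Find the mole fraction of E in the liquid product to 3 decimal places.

Iterate (Newton) starting at β = 0.55:
  β = 0.550: g = -0.1040, g' = -0.794 → β = 0.419
  β = 0.419: g = 0.0030, g' = -0.854 → β = 0.422
Converged at β = 0.422.
Compositions from xᵢ = zᵢ/(1+β(Kᵢ−1)), yᵢ = Kᵢxᵢ:
  A: x = 0.122, y = 0.467
  B: x = 0.037, y = 0.115
  C: x = 0.143, y = 0.123
  D: x = 0.359, y = 0.179
  E: x = 0.338, y = 0.115

x_E = 0.338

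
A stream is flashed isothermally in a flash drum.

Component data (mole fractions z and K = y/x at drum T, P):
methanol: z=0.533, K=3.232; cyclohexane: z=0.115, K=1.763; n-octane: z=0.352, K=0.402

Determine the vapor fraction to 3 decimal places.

Rachford–Rice: g(ψ) = Σ zᵢ(Kᵢ−1)/(1+ψ(Kᵢ−1)) = 0.
g(0) = ΣzᵢKᵢ − 1 = 1.067 and g(1) = 1 − Σzᵢ/Kᵢ = -0.106, so a root lies in (0, 1).
Iterate (Newton) starting at ψ = 0.5:
  ψ = 0.500: g = 0.3255, g' = -0.884 → ψ = 0.868
  ψ = 0.868: g = 0.0201, g' = -0.876 → ψ = 0.891
Converged at ψ = 0.891.

ψ = 0.891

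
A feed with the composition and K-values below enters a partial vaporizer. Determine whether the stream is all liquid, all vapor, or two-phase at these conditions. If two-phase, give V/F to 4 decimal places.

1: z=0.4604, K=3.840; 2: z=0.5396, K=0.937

ΣzᵢKᵢ = 2.2735; Σzᵢ/Kᵢ = 0.6958.
Since Σzᵢ/Kᵢ < 1 the mixture is above its dew point — single vapor phase.

all vapor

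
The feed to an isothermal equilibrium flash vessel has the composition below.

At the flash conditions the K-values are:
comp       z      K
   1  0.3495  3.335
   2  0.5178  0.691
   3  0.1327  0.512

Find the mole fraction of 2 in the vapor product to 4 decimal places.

Rachford–Rice: g(V/F) = Σ zᵢ(Kᵢ−1)/(1+V/F(Kᵢ−1)) = 0.
g(0) = ΣzᵢKᵢ − 1 = 0.5913 and g(1) = 1 − Σzᵢ/Kᵢ = -0.1133, so a root lies in (0, 1).
Newton–Raphson from V/F = 0.5:
  V/F = 0.5000: g = 0.10161, g' = -0.5301 → V/F = 0.6917
  V/F = 0.6917: g = 0.01081, g' = -0.4306 → V/F = 0.7168
  V/F = 0.7168: g = 0.00010, g' = -0.4229 → V/F = 0.7170
Converged at V/F = 0.7170.
Compositions from xᵢ = zᵢ/(1+V/F(Kᵢ−1)), yᵢ = Kᵢxᵢ:
  1: x = 0.1307, y = 0.4358
  2: x = 0.6652, y = 0.4596
  3: x = 0.2041, y = 0.1045

y_2 = 0.4596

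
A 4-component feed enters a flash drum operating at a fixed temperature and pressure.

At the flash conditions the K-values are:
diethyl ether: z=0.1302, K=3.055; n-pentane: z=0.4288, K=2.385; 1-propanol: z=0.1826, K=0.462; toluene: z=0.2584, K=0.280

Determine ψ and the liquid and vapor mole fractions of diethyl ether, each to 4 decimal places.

Let ψ = V/F and solve Σ zᵢ(Kᵢ−1)/(1+ψ(Kᵢ−1)) = 0.
g(0) = ΣzᵢKᵢ − 1 = 0.5772 and g(1) = 1 − Σzᵢ/Kᵢ = -0.5405, so a root lies in (0, 1).
Newton–Raphson from ψ = 0.5:
  ψ = 0.5000: g = 0.05777, g' = -0.8468 → ψ = 0.5682
  ψ = 0.5682: g = -0.00059, g' = -0.8679 → ψ = 0.5675
Converged at ψ = 0.5675.
Compositions from xᵢ = zᵢ/(1+ψ(Kᵢ−1)), yᵢ = Kᵢxᵢ:
  diethyl ether: x = 0.0601, y = 0.1836
  n-pentane: x = 0.2401, y = 0.5726
  1-propanol: x = 0.2629, y = 0.1214
  toluene: x = 0.4370, y = 0.1223

ψ = 0.5675, x_diethyl ether = 0.0601, y_diethyl ether = 0.1836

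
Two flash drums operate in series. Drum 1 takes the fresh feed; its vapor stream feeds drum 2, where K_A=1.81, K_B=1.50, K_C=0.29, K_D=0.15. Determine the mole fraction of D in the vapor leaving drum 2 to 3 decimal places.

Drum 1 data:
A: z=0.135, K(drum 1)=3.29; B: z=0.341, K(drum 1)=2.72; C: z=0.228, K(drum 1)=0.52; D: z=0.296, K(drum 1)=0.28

Drum 1:
Rachford–Rice: g(ψ₁) = Σ zᵢ(Kᵢ−1)/(1+ψ₁(Kᵢ−1)) = 0.
g(0) = ΣzᵢKᵢ − 1 = 0.573 and g(1) = 1 − Σzᵢ/Kᵢ = -0.662, so a root lies in (0, 1).
Newton–Raphson from ψ₁ = 0.5:
  ψ₁ = 0.500: g = -0.0175, g' = -0.911 → ψ₁ = 0.481
Converged at ψ₁ = 0.481.
Drum-1 compositions:
  A: x = 0.064, y = 0.211
  B: x = 0.187, y = 0.508
  C: x = 0.296, y = 0.154
  D: x = 0.453, y = 0.127
Drum-2 feed = drum-1 vapor: z₂ = (0.2114, 0.5077, 0.1541, 0.1268).
Drum 2:
Newton–Raphson from ψ₂ = 0.5:
  ψ₂ = 0.500: g = -0.0321, g' = -0.615 → ψ₂ = 0.448
  ψ₂ = 0.448: g = -0.0014, g' = -0.565 → ψ₂ = 0.445
Converged at ψ₂ = 0.445.
  A: x = 0.155, y = 0.281
  B: x = 0.415, y = 0.623
  C: x = 0.225, y = 0.065
  D: x = 0.204, y = 0.031

y_D (drum 2) = 0.031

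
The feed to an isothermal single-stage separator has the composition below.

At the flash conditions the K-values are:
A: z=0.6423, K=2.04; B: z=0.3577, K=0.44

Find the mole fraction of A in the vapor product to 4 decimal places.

Rachford–Rice: g(ψ) = Σ zᵢ(Kᵢ−1)/(1+ψ(Kᵢ−1)) = 0.
Check two-phase: ΣzᵢKᵢ = 1.4677 > 1 and Σzᵢ/Kᵢ = 1.1278 > 1, so g(0) = 0.4677 > 0 and g(1) = -0.1278 < 0.
Binary case is linear: z₁(K₁−1)(1+ψ(K₂−1)) + z₂(K₂−1)(1+ψ(K₁−1)) = 0
⇒ ψ = [z₁(K₁−1)+z₂(K₂−1)] / [−(K₁−1)(K₂−1)] = 0.46768/0.58240 = 0.8030
Compositions from xᵢ = zᵢ/(1+ψ(Kᵢ−1)), yᵢ = Kᵢxᵢ:
  A: x = 0.3500, y = 0.7140
  B: x = 0.6500, y = 0.2860

y_A = 0.7140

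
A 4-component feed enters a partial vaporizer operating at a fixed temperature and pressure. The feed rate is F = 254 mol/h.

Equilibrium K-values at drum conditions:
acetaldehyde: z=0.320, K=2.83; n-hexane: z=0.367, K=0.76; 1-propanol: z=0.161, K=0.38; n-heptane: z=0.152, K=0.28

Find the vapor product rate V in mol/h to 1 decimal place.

Rachford–Rice: g(ψ) = Σ zᵢ(Kᵢ−1)/(1+ψ(Kᵢ−1)) = 0.
Feasibility: ΣzᵢKᵢ = 1.288, Σzᵢ/Kᵢ = 1.563 — both > 1, two phases present.
Newton–Raphson from ψ = 0.5:
  ψ = 0.500: g = -0.1100, g' = -0.642 → ψ = 0.329
  ψ = 0.329: g = 0.0013, g' = -0.676 → ψ = 0.331
Converged at ψ = 0.331.
Then V = ψ·F = 0.3306·254 = 84.0 mol/h and L = F − V = 170.0 mol/h.

V = 84.0 mol/h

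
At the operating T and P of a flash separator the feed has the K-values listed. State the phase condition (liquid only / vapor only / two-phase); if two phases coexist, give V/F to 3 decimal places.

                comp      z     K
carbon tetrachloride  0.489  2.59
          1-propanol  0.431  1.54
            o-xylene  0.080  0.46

ΣzᵢKᵢ = 1.967; Σzᵢ/Kᵢ = 0.643.
Since Σzᵢ/Kᵢ < 1 the mixture is above its dew point — single vapor phase.

vapor only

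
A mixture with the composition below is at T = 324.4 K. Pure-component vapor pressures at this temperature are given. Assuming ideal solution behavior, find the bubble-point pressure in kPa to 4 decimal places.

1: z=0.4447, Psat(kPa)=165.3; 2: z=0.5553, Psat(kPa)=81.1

Pbub = 118.5437 kPa

At the bubble point ψ → 0, so ΣzᵢKᵢ = 1 with Kᵢ = Pᵢˢᵃᵗ/P ⇒ P = ΣzᵢPᵢˢᵃᵗ.
P = 0.4447·165.3 + 0.5553·81.1 = 118.5437 kPa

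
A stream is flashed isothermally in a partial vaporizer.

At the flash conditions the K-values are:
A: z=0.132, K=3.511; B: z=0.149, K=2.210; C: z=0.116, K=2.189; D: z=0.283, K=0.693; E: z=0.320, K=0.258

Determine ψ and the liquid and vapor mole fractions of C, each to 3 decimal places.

ψ = 0.328, x_C = 0.083, y_C = 0.183

Let ψ = V/F and solve Σ zᵢ(Kᵢ−1)/(1+ψ(Kᵢ−1)) = 0.
Check two-phase: ΣzᵢKᵢ = 1.325 > 1 and Σzᵢ/Kᵢ = 1.807 > 1, so g(0) = 0.325 > 0 and g(1) = -0.807 < 0.
Newton–Raphson from ψ = 0.69:
  ψ = 0.690: g = -0.3015, g' = -1.008 → ψ = 0.391
  ψ = 0.391: g = -0.0495, g' = -0.773 → ψ = 0.327
  ψ = 0.327: g = 0.0004, g' = -0.788 → ψ = 0.328
Converged at ψ = 0.328.
Compositions from xᵢ = zᵢ/(1+ψ(Kᵢ−1)), yᵢ = Kᵢxᵢ:
  A: x = 0.072, y = 0.254
  B: x = 0.107, y = 0.236
  C: x = 0.083, y = 0.183
  D: x = 0.315, y = 0.218
  E: x = 0.423, y = 0.109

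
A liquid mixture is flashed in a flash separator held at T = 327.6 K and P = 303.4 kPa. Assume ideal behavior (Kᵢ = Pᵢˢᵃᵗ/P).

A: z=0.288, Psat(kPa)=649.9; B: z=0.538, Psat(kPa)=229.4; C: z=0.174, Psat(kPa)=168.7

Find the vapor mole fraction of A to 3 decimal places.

y_A = 0.441

Raoult's law: Kᵢ = Pᵢˢᵃᵗ/P = Pᵢˢᵃᵗ/303.4.
  K_A = 649.9/303.4 = 2.14206, K_B = 229.4/303.4 = 0.75610, K_C = 168.7/303.4 = 0.55603
Let ψ = V/F and solve Σ zᵢ(Kᵢ−1)/(1+ψ(Kᵢ−1)) = 0.
Feasibility: ΣzᵢKᵢ = 1.120, Σzᵢ/Kᵢ = 1.159 — both > 1, two phases present.
Iterate (Newton) starting at ψ = 0.5:
  ψ = 0.500: g = -0.0394, g' = -0.250 → ψ = 0.343
  ψ = 0.343: g = 0.0021, g' = -0.280 → ψ = 0.350
Converged at ψ = 0.350.
Compositions from xᵢ = zᵢ/(1+ψ(Kᵢ−1)), yᵢ = Kᵢxᵢ:
  A: x = 0.206, y = 0.441
  B: x = 0.588, y = 0.445
  C: x = 0.206, y = 0.115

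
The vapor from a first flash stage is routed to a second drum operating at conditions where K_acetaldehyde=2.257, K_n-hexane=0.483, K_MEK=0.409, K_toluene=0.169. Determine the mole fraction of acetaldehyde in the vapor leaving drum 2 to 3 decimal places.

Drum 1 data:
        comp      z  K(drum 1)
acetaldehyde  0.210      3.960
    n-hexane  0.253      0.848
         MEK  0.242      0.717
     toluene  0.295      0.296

y_acetaldehyde (drum 2) = 0.742

Drum 1:
Rachford–Rice: g(ψ₁) = Σ zᵢ(Kᵢ−1)/(1+ψ₁(Kᵢ−1)) = 0.
Check two-phase: ΣzᵢKᵢ = 1.307 > 1 and Σzᵢ/Kᵢ = 1.686 > 1, so g(0) = 0.307 > 0 and g(1) = -0.686 < 0.
Newton–Raphson from ψ₁ = 0.55:
  ψ₁ = 0.550: g = -0.2254, g' = -0.690 → ψ₁ = 0.223
  ψ₁ = 0.223: g = 0.0150, g' = -0.901 → ψ₁ = 0.240
Converged at ψ₁ = 0.240.
Drum-1 compositions:
  acetaldehyde: x = 0.123, y = 0.486
  n-hexane: x = 0.263, y = 0.223
  MEK: x = 0.260, y = 0.186
  toluene: x = 0.355, y = 0.105
Drum-2 feed = drum-1 vapor: z₂ = (0.4861, 0.2227, 0.1862, 0.1051).
Drum 2:
Let ψ₂ = V/F and solve Σ zᵢ(Kᵢ−1)/(1+ψ₂(Kᵢ−1)) = 0.
g(0) = ΣzᵢKᵢ − 1 = 0.299 and g(1) = 1 − Σzᵢ/Kᵢ = -0.753, so a root lies in (0, 1).
Newton iteration, ψ₂⁰ = 0.5:
  ψ₂ = 0.500: g = -0.0856, g' = -0.741 → ψ₂ = 0.384
  ψ₂ = 0.384: g = -0.0025, g' = -0.707 → ψ₂ = 0.381
Converged at ψ₂ = 0.381.
  acetaldehyde: x = 0.329, y = 0.742
  n-hexane: x = 0.277, y = 0.134
  MEK: x = 0.240, y = 0.098
  toluene: x = 0.154, y = 0.026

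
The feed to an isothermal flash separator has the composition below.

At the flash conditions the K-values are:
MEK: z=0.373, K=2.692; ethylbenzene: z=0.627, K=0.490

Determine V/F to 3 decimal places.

Rachford–Rice: g(V/F) = Σ zᵢ(Kᵢ−1)/(1+V/F(Kᵢ−1)) = 0.
g(0) = ΣzᵢKᵢ − 1 = 0.311 and g(1) = 1 − Σzᵢ/Kᵢ = -0.418, so a root lies in (0, 1).
Binary case is linear: z₁(K₁−1)(1+V/F(K₂−1)) + z₂(K₂−1)(1+V/F(K₁−1)) = 0
⇒ V/F = [z₁(K₁−1)+z₂(K₂−1)] / [−(K₁−1)(K₂−1)] = 0.3113/0.8629 = 0.361

V/F = 0.361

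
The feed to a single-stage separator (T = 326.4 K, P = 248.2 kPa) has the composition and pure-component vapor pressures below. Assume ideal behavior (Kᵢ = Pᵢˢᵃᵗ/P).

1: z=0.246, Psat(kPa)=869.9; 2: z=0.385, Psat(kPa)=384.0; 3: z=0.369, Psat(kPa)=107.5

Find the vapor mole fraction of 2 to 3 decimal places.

y_2 = 0.422

Raoult's law: Kᵢ = Pᵢˢᵃᵗ/P = Pᵢˢᵃᵗ/248.2.
  K_1 = 869.9/248.2 = 3.50483, K_2 = 384.0/248.2 = 1.54714, K_3 = 107.5/248.2 = 0.43312
Let ψ = V/F and solve Σ zᵢ(Kᵢ−1)/(1+ψ(Kᵢ−1)) = 0.
Feasibility: ΣzᵢKᵢ = 1.618, Σzᵢ/Kᵢ = 1.171 — both > 1, two phases present.
Iterate (Newton) starting at ψ = 0.5:
  ψ = 0.500: g = 0.1470, g' = -0.606 → ψ = 0.743
  ψ = 0.743: g = 0.0040, g' = -0.601 → ψ = 0.749
Converged at ψ = 0.749.
Compositions from xᵢ = zᵢ/(1+ψ(Kᵢ−1)), yᵢ = Kᵢxᵢ:
  1: x = 0.086, y = 0.300
  2: x = 0.273, y = 0.422
  3: x = 0.641, y = 0.278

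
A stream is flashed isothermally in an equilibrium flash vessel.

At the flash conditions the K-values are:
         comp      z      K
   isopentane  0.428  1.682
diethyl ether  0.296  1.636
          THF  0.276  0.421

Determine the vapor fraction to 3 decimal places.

ψ = 0.834

Let ψ = V/F and solve Σ zᵢ(Kᵢ−1)/(1+ψ(Kᵢ−1)) = 0.
Feasibility: ΣzᵢKᵢ = 1.320, Σzᵢ/Kᵢ = 1.091 — both > 1, two phases present.
Iterate (Newton) starting at ψ = 0.5:
  ψ = 0.500: g = 0.1356, g' = -0.363 → ψ = 0.874
  ψ = 0.874: g = -0.0194, g' = -0.507 → ψ = 0.835
  ψ = 0.835: g = -0.0005, g' = -0.479 → ψ = 0.834
Converged at ψ = 0.834.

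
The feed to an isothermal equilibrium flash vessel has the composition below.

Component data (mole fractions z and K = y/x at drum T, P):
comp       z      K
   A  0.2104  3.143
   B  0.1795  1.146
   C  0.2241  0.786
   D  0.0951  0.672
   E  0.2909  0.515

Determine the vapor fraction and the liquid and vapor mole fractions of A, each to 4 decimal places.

Rachford–Rice: g(ψ) = Σ zᵢ(Kᵢ−1)/(1+ψ(Kᵢ−1)) = 0.
Check two-phase: ΣzᵢKᵢ = 1.2569 > 1 and Σzᵢ/Kᵢ = 1.2151 > 1, so g(0) = 0.2569 > 0 and g(1) = -0.2151 < 0.
Iterate (Newton) starting at ψ = 0.45:
  ψ = 0.4500: g = -0.01601, g' = -0.3924 → ψ = 0.4092
  ψ = 0.4092: g = 0.00035, g' = -0.4102 → ψ = 0.4101
Converged at ψ = 0.4101.
Compositions from xᵢ = zᵢ/(1+ψ(Kᵢ−1)), yᵢ = Kᵢxᵢ:
  A: x = 0.1120, y = 0.3520
  B: x = 0.1694, y = 0.1941
  C: x = 0.2457, y = 0.1931
  D: x = 0.1099, y = 0.0738
  E: x = 0.3631, y = 0.1870

ψ = 0.4101, x_A = 0.1120, y_A = 0.3520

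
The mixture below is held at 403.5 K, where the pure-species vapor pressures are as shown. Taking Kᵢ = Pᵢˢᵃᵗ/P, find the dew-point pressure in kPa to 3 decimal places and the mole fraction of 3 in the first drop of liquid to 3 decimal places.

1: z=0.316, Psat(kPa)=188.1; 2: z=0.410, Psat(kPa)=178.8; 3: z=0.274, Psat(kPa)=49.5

Pdew = 105.170 kPa, x_3 = 0.582

At the dew point ψ → 1, so Σzᵢ/Kᵢ = 1 with Kᵢ = Pᵢˢᵃᵗ/P ⇒ 1/P = Σzᵢ/Pᵢˢᵃᵗ.
1/P = 0.316/188.1 + 0.410/178.8 + 0.274/49.5 = 0.009508 ⇒ P = 105.170 kPa
xᵢ = zᵢP/Pᵢˢᵃᵗ ⇒ x_3 = 0.274·105.170/49.5 = 0.582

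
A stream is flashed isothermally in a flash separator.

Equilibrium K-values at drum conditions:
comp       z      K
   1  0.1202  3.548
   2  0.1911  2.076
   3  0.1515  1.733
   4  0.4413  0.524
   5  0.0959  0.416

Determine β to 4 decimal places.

Let β = V/F and solve Σ zᵢ(Kᵢ−1)/(1+β(Kᵢ−1)) = 0.
Check two-phase: ΣzᵢKᵢ = 1.3569 > 1 and Σzᵢ/Kᵢ = 1.2861 > 1, so g(0) = 0.3569 > 0 and g(1) = -0.2861 < 0.
Newton iteration, β⁰ = 0.38:
  β = 0.3800: g = 0.05999, g' = -0.5657 → β = 0.4860
  β = 0.4860: g = 0.00223, g' = -0.5284 → β = 0.4903
Converged at β = 0.4903.

β = 0.4903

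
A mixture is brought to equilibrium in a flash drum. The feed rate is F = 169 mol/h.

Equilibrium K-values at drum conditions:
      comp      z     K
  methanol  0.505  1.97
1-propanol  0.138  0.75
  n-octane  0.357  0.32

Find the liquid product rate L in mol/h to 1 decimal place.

Material balance + equilibrium reduce to Σ zᵢ(Kᵢ−1)/(1+ψ(Kᵢ−1)) = 0.
Feasibility: ΣzᵢKᵢ = 1.213, Σzᵢ/Kᵢ = 1.556 — both > 1, two phases present.
Newton iteration, ψ⁰ = 0.36:
  ψ = 0.360: g = 0.0037, g' = -0.561 → ψ = 0.367
Converged at ψ = 0.367.
Then V = ψ·F = 0.3666·169 = 62.0 mol/h and L = F − V = 107.0 mol/h.

L = 107.0 mol/h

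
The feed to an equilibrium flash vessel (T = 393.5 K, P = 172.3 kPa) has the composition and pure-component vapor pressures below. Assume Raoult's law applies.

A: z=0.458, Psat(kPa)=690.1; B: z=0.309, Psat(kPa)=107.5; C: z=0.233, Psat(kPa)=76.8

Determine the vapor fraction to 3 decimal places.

ψ = 0.809

Raoult's law: Kᵢ = Pᵢˢᵃᵗ/P = Pᵢˢᵃᵗ/172.3.
  K_A = 690.1/172.3 = 4.00522, K_B = 107.5/172.3 = 0.62391, K_C = 76.8/172.3 = 0.44573
Material balance + equilibrium reduce to Σ zᵢ(Kᵢ−1)/(1+ψ(Kᵢ−1)) = 0.
g(0) = ΣzᵢKᵢ − 1 = 1.131 and g(1) = 1 − Σzᵢ/Kᵢ = -0.132, so a root lies in (0, 1).
Iterate (Newton) starting at ψ = 0.5:
  ψ = 0.500: g = 0.2282, g' = -0.864 → ψ = 0.764
  ψ = 0.764: g = 0.0304, g' = -0.682 → ψ = 0.809
Converged at ψ = 0.809.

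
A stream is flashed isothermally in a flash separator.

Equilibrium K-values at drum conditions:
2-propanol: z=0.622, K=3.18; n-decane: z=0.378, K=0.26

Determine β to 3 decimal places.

Let β = V/F and solve Σ zᵢ(Kᵢ−1)/(1+β(Kᵢ−1)) = 0.
Feasibility: ΣzᵢKᵢ = 2.076, Σzᵢ/Kᵢ = 1.649 — both > 1, two phases present.
Iterate (Newton) starting at β = 0.5:
  β = 0.500: g = 0.2048, g' = -1.198 → β = 0.671
  β = 0.671: g = -0.0049, g' = -1.304 → β = 0.667
Converged at β = 0.667.

β = 0.667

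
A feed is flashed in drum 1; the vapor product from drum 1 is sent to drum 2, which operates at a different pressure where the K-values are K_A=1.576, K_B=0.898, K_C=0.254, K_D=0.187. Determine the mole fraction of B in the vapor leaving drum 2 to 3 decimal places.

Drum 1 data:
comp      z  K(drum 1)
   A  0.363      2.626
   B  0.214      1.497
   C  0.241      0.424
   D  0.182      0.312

Drum 1:
Newton iteration, ψ₁⁰ = 0.32:
  ψ₁ = 0.320: g = 0.1492, g' = -0.716 → ψ₁ = 0.528
  ψ₁ = 0.528: g = 0.0055, g' = -0.689 → ψ₁ = 0.536
Converged at ψ₁ = 0.536.
Drum-1 compositions:
  A: x = 0.194, y = 0.509
  B: x = 0.169, y = 0.253
  C: x = 0.349, y = 0.148
  D: x = 0.288, y = 0.090
Drum-2 feed = drum-1 vapor: z₂ = (0.5092, 0.2529, 0.1479, 0.0900).
Drum 2:
Newton iteration, ψ₂⁰ = 0.5:
  ψ₂ = 0.500: g = -0.0986, g' = -0.483 → ψ₂ = 0.296
  ψ₂ = 0.296: g = -0.0138, g' = -0.365 → ψ₂ = 0.258
  ψ₂ = 0.258: g = -0.0002, g' = -0.352 → ψ₂ = 0.257
Converged at ψ₂ = 0.257.
  A: x = 0.444, y = 0.699
  B: x = 0.260, y = 0.233
  C: x = 0.183, y = 0.046
  D: x = 0.114, y = 0.021

y_B (drum 2) = 0.233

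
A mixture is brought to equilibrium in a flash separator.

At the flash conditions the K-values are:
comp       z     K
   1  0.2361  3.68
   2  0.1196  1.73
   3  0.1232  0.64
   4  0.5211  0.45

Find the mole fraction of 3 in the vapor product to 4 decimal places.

y_3 = 0.0897

Material balance + equilibrium reduce to Σ zᵢ(Kᵢ−1)/(1+V/F(Kᵢ−1)) = 0.
Feasibility: ΣzᵢKᵢ = 1.3891, Σzᵢ/Kᵢ = 1.4838 — both > 1, two phases present.
Newton–Raphson from V/F = 0.5:
  V/F = 0.5000: g = -0.11504, g' = -0.6675 → V/F = 0.3277
  V/F = 0.3277: g = 0.00746, g' = -0.7773 → V/F = 0.3373
Converged at V/F = 0.3373.
Compositions from xᵢ = zᵢ/(1+V/F(Kᵢ−1)), yᵢ = Kᵢxᵢ:
  1: x = 0.1240, y = 0.4563
  2: x = 0.0960, y = 0.1660
  3: x = 0.1402, y = 0.0897
  4: x = 0.6398, y = 0.2879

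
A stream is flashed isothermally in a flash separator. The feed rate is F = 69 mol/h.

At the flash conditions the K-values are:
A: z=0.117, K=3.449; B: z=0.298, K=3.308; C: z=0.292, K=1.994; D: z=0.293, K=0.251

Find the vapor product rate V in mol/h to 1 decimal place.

Let β = V/F and solve Σ zᵢ(Kᵢ−1)/(1+β(Kᵢ−1)) = 0.
Check two-phase: ΣzᵢKᵢ = 2.045 > 1 and Σzᵢ/Kᵢ = 1.438 > 1, so g(0) = 1.045 > 0 and g(1) = -0.438 < 0.
Newton–Raphson from β = 0.5:
  β = 0.500: g = 0.2911, g' = -1.033 → β = 0.782
  β = 0.782: g = -0.0228, g' = -1.333 → β = 0.765
  β = 0.765: g = -0.0004, g' = -1.287 → β = 0.764
Converged at β = 0.764.
Then V = β·F = 0.7645·69 = 52.8 mol/h and L = F − V = 16.2 mol/h.

V = 52.8 mol/h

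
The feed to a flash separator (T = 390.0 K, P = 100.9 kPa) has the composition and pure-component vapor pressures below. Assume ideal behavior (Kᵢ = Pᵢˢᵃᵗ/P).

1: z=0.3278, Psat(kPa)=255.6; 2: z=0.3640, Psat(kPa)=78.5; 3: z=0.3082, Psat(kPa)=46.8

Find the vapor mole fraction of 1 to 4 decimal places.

y_1 = 0.5017

Raoult's law: Kᵢ = Pᵢˢᵃᵗ/P = Pᵢˢᵃᵗ/100.9.
  K_1 = 255.6/100.9 = 2.533201, K_2 = 78.5/100.9 = 0.777998, K_3 = 46.8/100.9 = 0.463826
Iterate (Newton) starting at ψ = 0.5:
  ψ = 0.5000: g = -0.03218, g' = -0.4350 → ψ = 0.4260
  ψ = 0.4260: g = 0.00059, g' = -0.4527 → ψ = 0.4273
Converged at ψ = 0.4273.
Compositions from xᵢ = zᵢ/(1+ψ(Kᵢ−1)), yᵢ = Kᵢxᵢ:
  1: x = 0.1980, y = 0.5017
  2: x = 0.4022, y = 0.3129
  3: x = 0.3998, y = 0.1854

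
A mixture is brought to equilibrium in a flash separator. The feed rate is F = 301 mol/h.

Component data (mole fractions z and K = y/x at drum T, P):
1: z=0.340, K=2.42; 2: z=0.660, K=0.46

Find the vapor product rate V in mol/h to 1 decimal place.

V = 49.6 mol/h

Iterate (Newton) starting at ψ = 0.39:
  ψ = 0.390: g = -0.1408, g' = -0.593 → ψ = 0.153
  ψ = 0.153: g = 0.0084, g' = -0.692 → ψ = 0.165
Converged at ψ = 0.165.
Then V = ψ·F = 0.1648·301 = 49.6 mol/h and L = F − V = 251.4 mol/h.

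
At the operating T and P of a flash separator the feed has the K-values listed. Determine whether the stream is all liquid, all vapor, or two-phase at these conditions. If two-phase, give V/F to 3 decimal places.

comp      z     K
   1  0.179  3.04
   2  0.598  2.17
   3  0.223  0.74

ΣzᵢKᵢ = 2.007; Σzᵢ/Kᵢ = 0.636.
Since Σzᵢ/Kᵢ < 1 the mixture is above its dew point — single vapor phase.

all vapor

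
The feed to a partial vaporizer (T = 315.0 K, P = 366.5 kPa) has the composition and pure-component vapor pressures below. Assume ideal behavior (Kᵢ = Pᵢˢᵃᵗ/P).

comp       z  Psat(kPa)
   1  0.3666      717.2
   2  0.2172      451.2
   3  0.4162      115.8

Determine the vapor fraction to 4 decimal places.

ψ = 0.2248

Raoult's law: Kᵢ = Pᵢˢᵃᵗ/P = Pᵢˢᵃᵗ/366.5.
  K_1 = 717.2/366.5 = 1.956889, K_2 = 451.2/366.5 = 1.231105, K_3 = 115.8/366.5 = 0.315962
Let ψ = V/F and solve Σ zᵢ(Kᵢ−1)/(1+ψ(Kᵢ−1)) = 0.
g(0) = ΣzᵢKᵢ − 1 = 0.1163 and g(1) = 1 − Σzᵢ/Kᵢ = -0.6810, so a root lies in (0, 1).
Newton iteration, ψ⁰ = 0.5:
  ψ = 0.5000: g = -0.15041, g' = -0.6127 → ψ = 0.2545
  ψ = 0.2545: g = -0.01521, g' = -0.5129 → ψ = 0.2249
  ψ = 0.2249: g = -0.00005, g' = -0.5098 → ψ = 0.2248
Converged at ψ = 0.2248.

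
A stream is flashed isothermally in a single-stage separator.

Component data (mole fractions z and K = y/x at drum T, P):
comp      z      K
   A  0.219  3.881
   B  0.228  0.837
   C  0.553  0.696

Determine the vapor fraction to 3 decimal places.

ψ = 0.554

Rachford–Rice: g(ψ) = Σ zᵢ(Kᵢ−1)/(1+ψ(Kᵢ−1)) = 0.
Feasibility: ΣzᵢKᵢ = 1.426, Σzᵢ/Kᵢ = 1.123 — both > 1, two phases present.
Iterate (Newton) starting at ψ = 0.5:
  ψ = 0.500: g = 0.0198, g' = -0.383 → ψ = 0.552
  ψ = 0.552: g = 0.0008, g' = -0.352 → ψ = 0.554
Converged at ψ = 0.554.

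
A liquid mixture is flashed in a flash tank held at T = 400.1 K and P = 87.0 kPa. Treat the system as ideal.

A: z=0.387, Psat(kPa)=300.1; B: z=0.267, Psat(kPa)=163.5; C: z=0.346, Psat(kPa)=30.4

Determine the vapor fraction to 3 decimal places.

ψ = 0.788

Raoult's law: Kᵢ = Pᵢˢᵃᵗ/P = Pᵢˢᵃᵗ/87.0.
  K_A = 300.1/87.0 = 3.44943, K_B = 163.5/87.0 = 1.87931, K_C = 30.4/87.0 = 0.34943
Rachford–Rice: g(ψ) = Σ zᵢ(Kᵢ−1)/(1+ψ(Kᵢ−1)) = 0.
Feasibility: ΣzᵢKᵢ = 1.958, Σzᵢ/Kᵢ = 1.244 — both > 1, two phases present.
Iterate (Newton) starting at ψ = 0.3:
  ψ = 0.300: g = 0.4525, g' = -1.127 → ψ = 0.702
  ψ = 0.702: g = 0.0798, g' = -0.889 → ψ = 0.791
  ψ = 0.791: g = -0.0029, g' = -0.963 → ψ = 0.788
Converged at ψ = 0.788.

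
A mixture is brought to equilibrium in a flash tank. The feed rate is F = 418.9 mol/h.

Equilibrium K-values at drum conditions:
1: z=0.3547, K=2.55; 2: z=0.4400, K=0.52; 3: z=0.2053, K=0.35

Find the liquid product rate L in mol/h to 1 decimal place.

Let ψ = V/F and solve Σ zᵢ(Kᵢ−1)/(1+ψ(Kᵢ−1)) = 0.
Check two-phase: ΣzᵢKᵢ = 1.2051 > 1 and Σzᵢ/Kᵢ = 1.5718 > 1, so g(0) = 0.2051 > 0 and g(1) = -0.5718 < 0.
Iterate (Newton) starting at ψ = 0.37:
  ψ = 0.3700: g = -0.08311, g' = -0.6444 → ψ = 0.2410
  ψ = 0.2410: g = 0.00318, g' = -0.7032 → ψ = 0.2456
Converged at ψ = 0.2456.
Then V = ψ·F = 0.2456·418.9 = 102.9 mol/h and L = F − V = 316.0 mol/h.

L = 316.0 mol/h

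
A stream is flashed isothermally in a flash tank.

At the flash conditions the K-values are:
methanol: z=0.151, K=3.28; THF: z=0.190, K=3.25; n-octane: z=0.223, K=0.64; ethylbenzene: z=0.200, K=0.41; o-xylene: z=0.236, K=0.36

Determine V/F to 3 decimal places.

Newton–Raphson from V/F = 0.5:
  V/F = 0.500: g = -0.1253, g' = -0.777 → V/F = 0.339
  V/F = 0.339: g = 0.0052, g' = -0.864 → V/F = 0.345
Converged at V/F = 0.345.

V/F = 0.345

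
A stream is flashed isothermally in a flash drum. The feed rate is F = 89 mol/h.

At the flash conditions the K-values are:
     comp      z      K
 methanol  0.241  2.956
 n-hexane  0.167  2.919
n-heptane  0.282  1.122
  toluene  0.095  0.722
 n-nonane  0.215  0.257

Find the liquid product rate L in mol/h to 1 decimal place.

L = 26.5 mol/h

Rachford–Rice: g(β) = Σ zᵢ(Kᵢ−1)/(1+β(Kᵢ−1)) = 0.
g(0) = ΣzᵢKᵢ − 1 = 0.640 and g(1) = 1 − Σzᵢ/Kᵢ = -0.358, so a root lies in (0, 1).
Newton iteration, β⁰ = 0.5:
  β = 0.500: g = 0.1495, g' = -0.710 → β = 0.711
  β = 0.711: g = -0.0068, g' = -0.819 → β = 0.702
Converged at β = 0.702.
Then V = β·F = 0.7022·89 = 62.5 mol/h and L = F − V = 26.5 mol/h.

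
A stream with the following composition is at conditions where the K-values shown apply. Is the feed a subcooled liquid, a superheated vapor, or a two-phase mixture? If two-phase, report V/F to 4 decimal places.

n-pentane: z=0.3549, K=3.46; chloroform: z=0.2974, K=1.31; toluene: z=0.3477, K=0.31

ΣzᵢKᵢ = 1.7253; Σzᵢ/Kᵢ = 1.4512.
Both exceed 1, so a two-phase solution exists.
Newton iteration, ψ⁰ = 0.32:
  ψ = 0.3200: g = 0.26448, g' = -0.9687 → ψ = 0.5930
  ψ = 0.5930: g = 0.02687, g' = -0.8499 → ψ = 0.6246
  ψ = 0.6246: g = -0.00023, g' = -0.8652 → ψ = 0.6244
Converged at ψ = 0.6244.

two-phase, V/F = 0.6244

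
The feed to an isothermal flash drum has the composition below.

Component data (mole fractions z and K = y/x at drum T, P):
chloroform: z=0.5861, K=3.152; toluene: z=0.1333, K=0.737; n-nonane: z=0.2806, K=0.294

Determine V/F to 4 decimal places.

Iterate (Newton) starting at V/F = 0.4:
  V/F = 0.4000: g = 0.36258, g' = -1.0670 → V/F = 0.7398
  V/F = 0.7398: g = 0.02836, g' = -1.0311 → V/F = 0.7673
  V/F = 0.7673: g = -0.00047, g' = -1.0666 → V/F = 0.7669
Converged at V/F = 0.7669.

V/F = 0.7669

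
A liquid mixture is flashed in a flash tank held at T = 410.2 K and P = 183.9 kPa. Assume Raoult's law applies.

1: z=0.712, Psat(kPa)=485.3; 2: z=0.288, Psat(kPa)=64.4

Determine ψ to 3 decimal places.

ψ = 0.920

Raoult's law: Kᵢ = Pᵢˢᵃᵗ/P = Pᵢˢᵃᵗ/183.9.
  K_1 = 485.3/183.9 = 2.63893, K_2 = 64.4/183.9 = 0.35019
Let ψ = V/F and solve Σ zᵢ(Kᵢ−1)/(1+ψ(Kᵢ−1)) = 0.
Check two-phase: ΣzᵢKᵢ = 1.980 > 1 and Σzᵢ/Kᵢ = 1.092 > 1, so g(0) = 0.980 > 0 and g(1) = -0.092 < 0.
Binary case is linear: z₁(K₁−1)(1+ψ(K₂−1)) + z₂(K₂−1)(1+ψ(K₁−1)) = 0
⇒ ψ = [z₁(K₁−1)+z₂(K₂−1)] / [−(K₁−1)(K₂−1)] = 0.9798/1.0650 = 0.920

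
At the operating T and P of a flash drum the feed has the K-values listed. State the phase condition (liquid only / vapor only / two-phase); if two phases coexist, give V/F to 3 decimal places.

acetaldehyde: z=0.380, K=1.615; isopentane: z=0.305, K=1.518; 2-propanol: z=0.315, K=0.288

two-phase, V/F = 0.410

ΣzᵢKᵢ = 1.167; Σzᵢ/Kᵢ = 1.530.
Both exceed 1, so a two-phase solution exists.
Rachford–Rice: g(ψ) = Σ zᵢ(Kᵢ−1)/(1+ψ(Kᵢ−1)) = 0.
Newton–Raphson from ψ = 0.42:
  ψ = 0.420: g = -0.0045, g' = -0.471 → ψ = 0.410
Converged at ψ = 0.410.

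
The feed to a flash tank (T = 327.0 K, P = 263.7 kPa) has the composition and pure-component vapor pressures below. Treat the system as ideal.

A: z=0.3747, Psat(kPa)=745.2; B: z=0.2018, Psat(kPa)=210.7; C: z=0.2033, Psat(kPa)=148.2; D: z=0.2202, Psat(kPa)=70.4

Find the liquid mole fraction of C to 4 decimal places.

Raoult's law: Kᵢ = Pᵢˢᵃᵗ/P = Pᵢˢᵃᵗ/263.7.
  K_A = 745.2/263.7 = 2.825939, K_B = 210.7/263.7 = 0.799014, K_C = 148.2/263.7 = 0.562002, K_D = 70.4/263.7 = 0.266970
Iterate (Newton) starting at ψ = 0.5:
  ψ = 0.5000: g = -0.05625, g' = -0.7102 → ψ = 0.4208
Converged at ψ = 0.4208.
Compositions from xᵢ = zᵢ/(1+ψ(Kᵢ−1)), yᵢ = Kᵢxᵢ:
  A: x = 0.2119, y = 0.5988
  B: x = 0.2204, y = 0.1761
  C: x = 0.2492, y = 0.1401
  D: x = 0.3184, y = 0.0850

x_C = 0.2492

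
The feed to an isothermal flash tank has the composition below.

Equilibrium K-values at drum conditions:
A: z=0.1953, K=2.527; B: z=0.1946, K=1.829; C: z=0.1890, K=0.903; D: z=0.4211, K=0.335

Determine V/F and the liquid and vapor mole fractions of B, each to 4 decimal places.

Rachford–Rice: g(V/F) = Σ zᵢ(Kᵢ−1)/(1+V/F(Kᵢ−1)) = 0.
Feasibility: ΣzᵢKᵢ = 1.1612, Σzᵢ/Kᵢ = 1.6500 — both > 1, two phases present.
Newton iteration, V/F⁰ = 0.5:
  V/F = 0.5000: g = -0.15563, g' = -0.6332 → V/F = 0.2542
  V/F = 0.2542: g = -0.00772, g' = -0.5991 → V/F = 0.2413
Converged at V/F = 0.2413.
Compositions from xᵢ = zᵢ/(1+V/F(Kᵢ−1)), yᵢ = Kᵢxᵢ:
  A: x = 0.1427, y = 0.3606
  B: x = 0.1622, y = 0.2966
  C: x = 0.1935, y = 0.1748
  D: x = 0.5016, y = 0.1680

V/F = 0.2413, x_B = 0.1622, y_B = 0.2966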